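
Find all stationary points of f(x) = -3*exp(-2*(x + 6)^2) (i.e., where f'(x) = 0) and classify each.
f'(x) = 12*(x + 6)*exp(-2*(x + 6)^2)

Solve f'(x) = 0:
  f'(x) = (12*x + 72)·exp(-2*(x + 6)^2) and exp(-2*(x + 6)^2) > 0 for every x, so f'(x) = 0 ⇔ 12*x + 72 = 0.
  Factor: 12*x + 72 = 12*(x + 6) = 0.
  ⇒ x = -6

f''(x) = 12*(1 - 4*(x + 6)^2)*exp(-2*(x + 6)^2)
Second-derivative test at each critical point:
  f''(-6) = 12 > 0 → local minimum

Critical points: x = -6 (local minimum)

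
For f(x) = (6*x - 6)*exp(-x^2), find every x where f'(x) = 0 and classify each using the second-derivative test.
f'(x) = 6*(-2*x*(x - 1) + 1)*exp(-x^2)

Solve f'(x) = 0:
  f'(x) = (-12*x^2 + 12*x + 6)·exp(-x^2) and exp(-x^2) > 0 for every x, so f'(x) = 0 ⇔ -12*x^2 + 12*x + 6 = 0.
  Factor: -12*x^2 + 12*x + 6 = -6*(2*x^2 - 2*x - 1); 2*x^2 - 2*x - 1 = 0 has no rational roots; quadratic formula: x = (2 ± √12)/4.
  ⇒ x = 1/2 - sqrt(3)/2 ≈ -0.3660, 1/2 + sqrt(3)/2 ≈ 1.3660

f''(x) = 12*(2*x^2*(x - 1) - 3*x + 1)*exp(-x^2)
Second-derivative test at each critical point:
  f''(-0.3660) = 18.1785 > 0 → local minimum
  f''(1.3660) = -3.2162 < 0 → local maximum

Critical points: x = 1/2 - sqrt(3)/2 ≈ -0.3660 (local minimum); x = 1/2 + sqrt(3)/2 ≈ 1.3660 (local maximum)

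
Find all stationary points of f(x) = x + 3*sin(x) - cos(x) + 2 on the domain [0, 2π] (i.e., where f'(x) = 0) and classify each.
f'(x) = sin(x) + 3*cos(x) + 1

Solve f'(x) = 0 on [0, 2π]:
  f'(x) = 0 ⇔ sin(x) + 3*cos(x) = -1. Write the left side as R·cos(x + φ) with R = √(3² + (-1)²) = sqrt(10), cos φ = 3*sqrt(10)/10, sin φ = -sqrt(10)/10; then cos(x + φ) = -sqrt(10)/10. Solve for x and keep the solutions lying in [0, 2π].
  ⇒ x = pi - atan(4/3) ≈ 2.2143, 3*pi/2 ≈ 4.7124

f''(x) = -3*sin(x) + cos(x)
Second-derivative test at each critical point:
  f''(2.2143) = -3 < 0 → local maximum
  f''(4.7124) = 3 > 0 → local minimum

Critical points: x = pi - atan(4/3) ≈ 2.2143 (local maximum); x = 3*pi/2 ≈ 4.7124 (local minimum)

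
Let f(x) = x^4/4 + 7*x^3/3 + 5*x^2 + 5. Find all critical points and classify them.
f'(x) = x*(x^2 + 7*x + 10)

Solve f'(x) = 0:
  Factor: x^3 + 7*x^2 + 10*x = x*(x + 2)*(x + 5) = 0.
  ⇒ x = -5, -2, 0

f''(x) = 3*x^2 + 14*x + 10
Second-derivative test at each critical point:
  f''(-5) = 15 > 0 → local minimum
  f''(-2) = -6 < 0 → local maximum
  f''(0) = 10 > 0 → local minimum

Critical points: x = -5 (local minimum); x = -2 (local maximum); x = 0 (local minimum)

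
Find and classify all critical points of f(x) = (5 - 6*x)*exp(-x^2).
f'(x) = 2*(x*(6*x - 5) - 3)*exp(-x^2)

Solve f'(x) = 0:
  f'(x) = (12*x^2 - 10*x - 6)·exp(-x^2) and exp(-x^2) > 0 for every x, so f'(x) = 0 ⇔ 12*x^2 - 10*x - 6 = 0.
  Factor: 12*x^2 - 10*x - 6 = 2*(6*x^2 - 5*x - 3); 6*x^2 - 5*x - 3 = 0 has no rational roots; quadratic formula: x = (5 ± √97)/12.
  ⇒ x = 5/12 - sqrt(97)/12 ≈ -0.4041, 5/12 + sqrt(97)/12 ≈ 1.2374

f''(x) = 2*(2*x^2*(5 - 6*x) + 18*x - 5)*exp(-x^2)
Second-derivative test at each critical point:
  f''(-0.4041) = -16.7304 < 0 → local maximum
  f''(1.2374) = 4.2603 > 0 → local minimum

Critical points: x = 5/12 - sqrt(97)/12 ≈ -0.4041 (local maximum); x = 5/12 + sqrt(97)/12 ≈ 1.2374 (local minimum)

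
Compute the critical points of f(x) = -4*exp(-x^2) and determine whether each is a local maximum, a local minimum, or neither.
f'(x) = 8*x*exp(-x^2)

Solve f'(x) = 0:
  f'(x) = (8*x)·exp(-x^2) and exp(-x^2) > 0 for every x, so f'(x) = 0 ⇔ 8*x = 0.
  8*x = 0.
  ⇒ x = 0

f''(x) = 8*(1 - 2*x^2)*exp(-x^2)
Second-derivative test at each critical point:
  f''(0) = 8 > 0 → local minimum

Critical points: x = 0 (local minimum)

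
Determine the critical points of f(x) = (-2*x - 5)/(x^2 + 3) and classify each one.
f'(x) = 2*(x^2 + 5*x - 3)/(x^4 + 6*x^2 + 9)

Solve f'(x) = 0:
  f'(x) = 2*(x^2 + 5*x - 3)/(x^2 + 3)^2; the denominator is positive wherever f is defined, so f'(x) = 0 ⇔ 2*x^2 + 10*x - 6 = 0.
  Factor: 2*x^2 + 10*x - 6 = 2*(x^2 + 5*x - 3); x^2 + 5*x - 3 = 0 has no rational roots; quadratic formula: x = (-5 ± √37)/2.
  ⇒ x = -sqrt(37)/2 - 5/2 ≈ -5.5414, -5/2 + sqrt(37)/2 ≈ 0.5414

f''(x) = 2*(-4*x^2*(2*x + 5) + (6*x + 5)*(x^2 + 3))/(x^2 + 3)^3
Second-derivative test at each critical point:
  f''(-5.5414) = -0.0107 < 0 → local maximum
  f''(0.5414) = 1.1218 > 0 → local minimum

Critical points: x = -sqrt(37)/2 - 5/2 ≈ -5.5414 (local maximum); x = -5/2 + sqrt(37)/2 ≈ 0.5414 (local minimum)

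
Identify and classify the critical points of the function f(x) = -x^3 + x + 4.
f'(x) = 1 - 3*x^2

Solve f'(x) = 0:
  3*x^2 - 1 = 0 has no rational roots; quadratic formula: x = (0 ± √12)/6.
  ⇒ x = -sqrt(3)/3 ≈ -0.5774, sqrt(3)/3 ≈ 0.5774

f''(x) = -6*x
Second-derivative test at each critical point:
  f''(-0.5774) = 3.4641 > 0 → local minimum
  f''(0.5774) = -3.4641 < 0 → local maximum

Critical points: x = -sqrt(3)/3 ≈ -0.5774 (local minimum); x = sqrt(3)/3 ≈ 0.5774 (local maximum)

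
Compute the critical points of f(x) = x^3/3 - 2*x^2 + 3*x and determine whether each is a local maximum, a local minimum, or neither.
f'(x) = x^2 - 4*x + 3

Solve f'(x) = 0:
  Factor: x^2 - 4*x + 3 = (x - 3)*(x - 1) = 0.
  ⇒ x = 1, 3

f''(x) = 2*x - 4
Second-derivative test at each critical point:
  f''(1) = -2 < 0 → local maximum
  f''(3) = 2 > 0 → local minimum

Critical points: x = 1 (local maximum); x = 3 (local minimum)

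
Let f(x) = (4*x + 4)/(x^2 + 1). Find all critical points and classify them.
f'(x) = 4*(x^2 - 2*x*(x + 1) + 1)/(x^2 + 1)^2

Solve f'(x) = 0:
  f'(x) = -4*(x^2 + 2*x - 1)/(x^2 + 1)^2; the denominator is positive wherever f is defined, so f'(x) = 0 ⇔ -4*x^2 - 8*x + 4 = 0.
  Factor: -4*x^2 - 8*x + 4 = -4*(x^2 + 2*x - 1); x^2 + 2*x - 1 = 0 has no rational roots; quadratic formula: x = (-2 ± √8)/2.
  ⇒ x = -sqrt(2) - 1 ≈ -2.4142, -1 + sqrt(2) ≈ 0.4142

f''(x) = 8*(4*x^2*(x + 1) - (3*x + 1)*(x^2 + 1))/(x^2 + 1)^3
Second-derivative test at each critical point:
  f''(-2.4142) = 0.2426 > 0 → local minimum
  f''(0.4142) = -8.2426 < 0 → local maximum

Critical points: x = -sqrt(2) - 1 ≈ -2.4142 (local minimum); x = -1 + sqrt(2) ≈ 0.4142 (local maximum)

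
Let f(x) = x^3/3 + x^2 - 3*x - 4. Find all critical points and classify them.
f'(x) = x^2 + 2*x - 3

Solve f'(x) = 0:
  Factor: x^2 + 2*x - 3 = (x - 1)*(x + 3) = 0.
  ⇒ x = -3, 1

f''(x) = 2*x + 2
Second-derivative test at each critical point:
  f''(-3) = -4 < 0 → local maximum
  f''(1) = 4 > 0 → local minimum

Critical points: x = -3 (local maximum); x = 1 (local minimum)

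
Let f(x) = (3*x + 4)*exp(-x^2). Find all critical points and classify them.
f'(x) = (-2*x*(3*x + 4) + 3)*exp(-x^2)

Solve f'(x) = 0:
  f'(x) = (-6*x^2 - 8*x + 3)·exp(-x^2) and exp(-x^2) > 0 for every x, so f'(x) = 0 ⇔ -6*x^2 - 8*x + 3 = 0.
  6*x^2 + 8*x - 3 = 0 has no rational roots; quadratic formula: x = (-8 ± √136)/12.
  ⇒ x = -sqrt(34)/6 - 2/3 ≈ -1.6385, -2/3 + sqrt(34)/6 ≈ 0.3052

f''(x) = 2*(2*x^2*(3*x + 4) - 9*x - 4)*exp(-x^2)
Second-derivative test at each critical point:
  f''(-1.6385) = 0.7959 > 0 → local minimum
  f''(0.3052) = -10.6250 < 0 → local maximum

Critical points: x = -sqrt(34)/6 - 2/3 ≈ -1.6385 (local minimum); x = -2/3 + sqrt(34)/6 ≈ 0.3052 (local maximum)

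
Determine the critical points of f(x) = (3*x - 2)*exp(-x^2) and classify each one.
f'(x) = (-2*x*(3*x - 2) + 3)*exp(-x^2)

Solve f'(x) = 0:
  f'(x) = (-6*x^2 + 4*x + 3)·exp(-x^2) and exp(-x^2) > 0 for every x, so f'(x) = 0 ⇔ -6*x^2 + 4*x + 3 = 0.
  6*x^2 - 4*x - 3 = 0 has no rational roots; quadratic formula: x = (4 ± √88)/12.
  ⇒ x = 1/3 - sqrt(22)/6 ≈ -0.4484, 1/3 + sqrt(22)/6 ≈ 1.1151

f''(x) = 2*(2*x^2*(3*x - 2) - 9*x + 2)*exp(-x^2)
Second-derivative test at each critical point:
  f''(-0.4484) = 7.6722 > 0 → local minimum
  f''(1.1151) = -2.7055 < 0 → local maximum

Critical points: x = 1/3 - sqrt(22)/6 ≈ -0.4484 (local minimum); x = 1/3 + sqrt(22)/6 ≈ 1.1151 (local maximum)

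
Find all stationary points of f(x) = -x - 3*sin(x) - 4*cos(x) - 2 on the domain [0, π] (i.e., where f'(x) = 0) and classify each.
f'(x) = 4*sin(x) - 3*cos(x) - 1

Solve f'(x) = 0 on [0, π]:
  f'(x) = 0 ⇔ 4*sin(x) - 3*cos(x) = 1. Write the left side as R·cos(x + φ) with R = √((-3)² + (-4)²) = 5, cos φ = -3/5, sin φ = -4/5; then cos(x + φ) = 1/5. Solve for x and keep the solutions lying in [0, π].
  ⇒ x = atan((4 + 6*sqrt(6))/(-3 + 8*sqrt(6))) ≈ 0.8449

f''(x) = 3*sin(x) + 4*cos(x)
Second-derivative test at each critical point:
  f''(0.8449) = 4.8990 > 0 → local minimum

Critical points: x = atan((4 + 6*sqrt(6))/(-3 + 8*sqrt(6))) ≈ 0.8449 (local minimum)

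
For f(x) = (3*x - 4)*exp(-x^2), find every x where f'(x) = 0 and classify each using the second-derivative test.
f'(x) = (-2*x*(3*x - 4) + 3)*exp(-x^2)

Solve f'(x) = 0:
  f'(x) = (-6*x^2 + 8*x + 3)·exp(-x^2) and exp(-x^2) > 0 for every x, so f'(x) = 0 ⇔ -6*x^2 + 8*x + 3 = 0.
  6*x^2 - 8*x - 3 = 0 has no rational roots; quadratic formula: x = (8 ± √136)/12.
  ⇒ x = 2/3 - sqrt(34)/6 ≈ -0.3052, 2/3 + sqrt(34)/6 ≈ 1.6385

f''(x) = 2*(2*x^2*(3*x - 4) - 9*x + 4)*exp(-x^2)
Second-derivative test at each critical point:
  f''(-0.3052) = 10.6250 > 0 → local minimum
  f''(1.6385) = -0.7959 < 0 → local maximum

Critical points: x = 2/3 - sqrt(34)/6 ≈ -0.3052 (local minimum); x = 2/3 + sqrt(34)/6 ≈ 1.6385 (local maximum)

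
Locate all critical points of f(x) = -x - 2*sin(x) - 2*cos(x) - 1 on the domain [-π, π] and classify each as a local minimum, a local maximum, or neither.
f'(x) = -2*sqrt(2)*cos(x + pi/4) - 1

Solve f'(x) = 0 on [-π, π]:
  f'(x) = 0 ⇔ 2*sin(x) - 2*cos(x) = 1. Write the left side as R·cos(x + φ) with R = √((-2)² + (-2)²) = 2*sqrt(2), cos φ = -sqrt(2)/2, sin φ = -sqrt(2)/2; then cos(x + φ) = sqrt(2)/4. Solve for x and keep the solutions lying in [-π, π].
  ⇒ x = -pi + atan((1 - sqrt(7))/(-sqrt(7) - 1)) ≈ -2.7176, atan((1 + sqrt(7))/(-1 + sqrt(7))) ≈ 1.1468

f''(x) = 2*sqrt(2)*sin(x + pi/4)
Second-derivative test at each critical point:
  f''(-2.7176) = -2.6458 < 0 → local maximum
  f''(1.1468) = 2.6458 > 0 → local minimum

Critical points: x = -pi + atan((1 - sqrt(7))/(-sqrt(7) - 1)) ≈ -2.7176 (local maximum); x = atan((1 + sqrt(7))/(-1 + sqrt(7))) ≈ 1.1468 (local minimum)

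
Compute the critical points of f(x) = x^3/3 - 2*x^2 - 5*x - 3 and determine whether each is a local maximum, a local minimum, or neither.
f'(x) = x^2 - 4*x - 5

Solve f'(x) = 0:
  Factor: x^2 - 4*x - 5 = (x - 5)*(x + 1) = 0.
  ⇒ x = -1, 5

f''(x) = 2*x - 4
Second-derivative test at each critical point:
  f''(-1) = -6 < 0 → local maximum
  f''(5) = 6 > 0 → local minimum

Critical points: x = -1 (local maximum); x = 5 (local minimum)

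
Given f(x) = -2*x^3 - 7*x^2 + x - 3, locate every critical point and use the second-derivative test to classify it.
f'(x) = -6*x^2 - 14*x + 1

Solve f'(x) = 0:
  6*x^2 + 14*x - 1 = 0 has no rational roots; quadratic formula: x = (-14 ± √220)/12.
  ⇒ x = -sqrt(55)/6 - 7/6 ≈ -2.4027, -7/6 + sqrt(55)/6 ≈ 0.0694

f''(x) = -12*x - 14
Second-derivative test at each critical point:
  f''(-2.4027) = 14.8324 > 0 → local minimum
  f''(0.0694) = -14.8324 < 0 → local maximum

Critical points: x = -sqrt(55)/6 - 7/6 ≈ -2.4027 (local minimum); x = -7/6 + sqrt(55)/6 ≈ 0.0694 (local maximum)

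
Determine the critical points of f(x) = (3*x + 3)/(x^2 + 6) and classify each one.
f'(x) = 3*(x^2 - 2*x*(x + 1) + 6)/(x^2 + 6)^2

Solve f'(x) = 0:
  f'(x) = -3*(x^2 + 2*x - 6)/(x^2 + 6)^2; the denominator is positive wherever f is defined, so f'(x) = 0 ⇔ -3*x^2 - 6*x + 18 = 0.
  Factor: -3*x^2 - 6*x + 18 = -3*(x^2 + 2*x - 6); x^2 + 2*x - 6 = 0 has no rational roots; quadratic formula: x = (-2 ± √28)/2.
  ⇒ x = -sqrt(7) - 1 ≈ -3.6458, -1 + sqrt(7) ≈ 1.6458

f''(x) = 6*(4*x^2*(x + 1) - (3*x + 1)*(x^2 + 6))/(x^2 + 6)^3
Second-derivative test at each critical point:
  f''(-3.6458) = 0.0427 > 0 → local minimum
  f''(1.6458) = -0.2093 < 0 → local maximum

Critical points: x = -sqrt(7) - 1 ≈ -3.6458 (local minimum); x = -1 + sqrt(7) ≈ 1.6458 (local maximum)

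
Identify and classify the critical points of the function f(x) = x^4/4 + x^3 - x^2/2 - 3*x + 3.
f'(x) = x^3 + 3*x^2 - x - 3

Solve f'(x) = 0:
  Factor: x^3 + 3*x^2 - x - 3 = (x - 1)*(x + 1)*(x + 3) = 0.
  ⇒ x = -3, -1, 1

f''(x) = 3*x^2 + 6*x - 1
Second-derivative test at each critical point:
  f''(-3) = 8 > 0 → local minimum
  f''(-1) = -4 < 0 → local maximum
  f''(1) = 8 > 0 → local minimum

Critical points: x = -3 (local minimum); x = -1 (local maximum); x = 1 (local minimum)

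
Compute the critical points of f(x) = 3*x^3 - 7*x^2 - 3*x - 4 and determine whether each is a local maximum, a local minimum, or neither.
f'(x) = 9*x^2 - 14*x - 3

Solve f'(x) = 0:
  9*x^2 - 14*x - 3 = 0 has no rational roots; quadratic formula: x = (14 ± √304)/18.
  ⇒ x = 7/9 - 2*sqrt(19)/9 ≈ -0.1909, 7/9 + 2*sqrt(19)/9 ≈ 1.7464

f''(x) = 18*x - 14
Second-derivative test at each critical point:
  f''(-0.1909) = -17.4356 < 0 → local maximum
  f''(1.7464) = 17.4356 > 0 → local minimum

Critical points: x = 7/9 - 2*sqrt(19)/9 ≈ -0.1909 (local maximum); x = 7/9 + 2*sqrt(19)/9 ≈ 1.7464 (local minimum)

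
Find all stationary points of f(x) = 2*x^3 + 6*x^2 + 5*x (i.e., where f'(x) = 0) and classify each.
f'(x) = 6*x^2 + 12*x + 5

Solve f'(x) = 0:
  6*x^2 + 12*x + 5 = 0 has no rational roots; quadratic formula: x = (-12 ± √24)/12.
  ⇒ x = -1 - sqrt(6)/6 ≈ -1.4082, -1 + sqrt(6)/6 ≈ -0.5918

f''(x) = 12*x + 12
Second-derivative test at each critical point:
  f''(-1.4082) = -4.8990 < 0 → local maximum
  f''(-0.5918) = 4.8990 > 0 → local minimum

Critical points: x = -1 - sqrt(6)/6 ≈ -1.4082 (local maximum); x = -1 + sqrt(6)/6 ≈ -0.5918 (local minimum)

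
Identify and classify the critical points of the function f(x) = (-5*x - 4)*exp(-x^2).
f'(x) = (2*x*(5*x + 4) - 5)*exp(-x^2)

Solve f'(x) = 0:
  f'(x) = (10*x^2 + 8*x - 5)·exp(-x^2) and exp(-x^2) > 0 for every x, so f'(x) = 0 ⇔ 10*x^2 + 8*x - 5 = 0.
  10*x^2 + 8*x - 5 = 0 has no rational roots; quadratic formula: x = (-8 ± √264)/20.
  ⇒ x = -sqrt(66)/10 - 2/5 ≈ -1.2124, -2/5 + sqrt(66)/10 ≈ 0.4124

f''(x) = 2*(-10*x^3 - 8*x^2 + 15*x + 4)*exp(-x^2)
Second-derivative test at each critical point:
  f''(-1.2124) = -3.7361 < 0 → local maximum
  f''(0.4124) = 13.7069 > 0 → local minimum

Critical points: x = -sqrt(66)/10 - 2/5 ≈ -1.2124 (local maximum); x = -2/5 + sqrt(66)/10 ≈ 0.4124 (local minimum)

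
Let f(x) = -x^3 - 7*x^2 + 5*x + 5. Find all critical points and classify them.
f'(x) = -3*x^2 - 14*x + 5

Solve f'(x) = 0:
  Factor: -3*x^2 - 14*x + 5 = -(x + 5)*(3*x - 1) = 0.
  ⇒ x = -5, 1/3

f''(x) = -6*x - 14
Second-derivative test at each critical point:
  f''(-5) = 16 > 0 → local minimum
  f''(1/3) = -16 < 0 → local maximum

Critical points: x = -5 (local minimum); x = 1/3 (local maximum)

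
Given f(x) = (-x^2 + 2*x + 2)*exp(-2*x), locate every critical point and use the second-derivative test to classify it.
f'(x) = 2*(x^2 - 3*x - 1)*exp(-2*x)

Solve f'(x) = 0:
  f'(x) = (2*x^2 - 6*x - 2)·exp(-2*x) and exp(-2*x) > 0 for every x, so f'(x) = 0 ⇔ 2*x^2 - 6*x - 2 = 0.
  Factor: 2*x^2 - 6*x - 2 = 2*(x^2 - 3*x - 1); x^2 - 3*x - 1 = 0 has no rational roots; quadratic formula: x = (3 ± √13)/2.
  ⇒ x = 3/2 - sqrt(13)/2 ≈ -0.3028, 3/2 + sqrt(13)/2 ≈ 3.3028

f''(x) = 2*(-2*x^2 + 8*x - 1)*exp(-2*x)
Second-derivative test at each critical point:
  f''(-0.3028) = -13.2126 < 0 → local maximum
  f''(3.3028) = 0.0098 > 0 → local minimum

Critical points: x = 3/2 - sqrt(13)/2 ≈ -0.3028 (local maximum); x = 3/2 + sqrt(13)/2 ≈ 3.3028 (local minimum)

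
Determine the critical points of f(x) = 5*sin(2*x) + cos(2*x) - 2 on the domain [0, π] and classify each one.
f'(x) = -2*sin(2*x) + 10*cos(2*x)

Solve f'(x) = 0 on [0, π]:
  f'(x) = 0 ⇔ 5*cos(2*x) = sin(2*x) ⇔ tan(2*x) = 5, i.e. 2*x = arctan(5) + nπ; keep the solutions lying in [0, π].
  ⇒ x = atan(5)/2 ≈ 0.6867, atan(5)/2 + pi/2 ≈ 2.2575

f''(x) = -20*sin(2*x) - 4*cos(2*x)
Second-derivative test at each critical point:
  f''(0.6867) = -20.3961 < 0 → local maximum
  f''(2.2575) = 20.3961 > 0 → local minimum

Critical points: x = atan(5)/2 ≈ 0.6867 (local maximum); x = atan(5)/2 + pi/2 ≈ 2.2575 (local minimum)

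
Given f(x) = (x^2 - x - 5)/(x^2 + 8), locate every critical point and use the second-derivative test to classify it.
f'(x) = (x^2 + 26*x - 8)/(x^4 + 16*x^2 + 64)

Solve f'(x) = 0:
  f'(x) = (x^2 + 26*x - 8)/(x^2 + 8)^2; the denominator is positive wherever f is defined, so f'(x) = 0 ⇔ x^2 + 26*x - 8 = 0.
  x^2 + 26*x - 8 = 0 has no rational roots; quadratic formula: x = (-26 ± √708)/2.
  ⇒ x = -sqrt(177) - 13 ≈ -26.3041, -13 + sqrt(177) ≈ 0.3041

f''(x) = 2*(-x^3 - 39*x^2 + 24*x + 104)/(x^6 + 24*x^4 + 192*x^2 + 512)
Second-derivative test at each critical point:
  f''(-26.3041) = -5.432e-05 < 0 → local maximum
  f''(0.3041) = 0.4063 > 0 → local minimum

Critical points: x = -sqrt(177) - 13 ≈ -26.3041 (local maximum); x = -13 + sqrt(177) ≈ 0.3041 (local minimum)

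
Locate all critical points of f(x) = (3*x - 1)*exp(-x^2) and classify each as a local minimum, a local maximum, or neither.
f'(x) = (-2*x*(3*x - 1) + 3)*exp(-x^2)

Solve f'(x) = 0:
  f'(x) = (-6*x^2 + 2*x + 3)·exp(-x^2) and exp(-x^2) > 0 for every x, so f'(x) = 0 ⇔ -6*x^2 + 2*x + 3 = 0.
  6*x^2 - 2*x - 3 = 0 has no rational roots; quadratic formula: x = (2 ± √76)/12.
  ⇒ x = 1/6 - sqrt(19)/6 ≈ -0.5598, 1/6 + sqrt(19)/6 ≈ 0.8931

f''(x) = 2*(2*x^2*(3*x - 1) - 9*x + 1)*exp(-x^2)
Second-derivative test at each critical point:
  f''(-0.5598) = 6.3724 > 0 → local minimum
  f''(0.8931) = -3.9261 < 0 → local maximum

Critical points: x = 1/6 - sqrt(19)/6 ≈ -0.5598 (local minimum); x = 1/6 + sqrt(19)/6 ≈ 0.8931 (local maximum)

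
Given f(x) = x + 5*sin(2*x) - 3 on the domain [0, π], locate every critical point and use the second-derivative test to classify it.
f'(x) = 10*cos(2*x) + 1

Solve f'(x) = 0 on [0, π]:
  f'(x) = 0 ⇔ cos(2*x) = -1/10, i.e. 2*x = ±arccos(-1/10) + 2nπ; keep the solutions lying in [0, π].
  ⇒ x = acos(-1/10)/2 ≈ 0.8355, pi - acos(-1/10)/2 ≈ 2.3061

f''(x) = -20*sin(2*x)
Second-derivative test at each critical point:
  f''(0.8355) = -19.8997 < 0 → local maximum
  f''(2.3061) = 19.8997 > 0 → local minimum

Critical points: x = acos(-1/10)/2 ≈ 0.8355 (local maximum); x = pi - acos(-1/10)/2 ≈ 2.3061 (local minimum)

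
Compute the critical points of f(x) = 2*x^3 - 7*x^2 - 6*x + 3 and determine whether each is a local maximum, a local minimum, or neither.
f'(x) = 6*x^2 - 14*x - 6

Solve f'(x) = 0:
  Factor: 6*x^2 - 14*x - 6 = 2*(3*x^2 - 7*x - 3); 3*x^2 - 7*x - 3 = 0 has no rational roots; quadratic formula: x = (7 ± √85)/6.
  ⇒ x = 7/6 - sqrt(85)/6 ≈ -0.3699, 7/6 + sqrt(85)/6 ≈ 2.7033

f''(x) = 12*x - 14
Second-derivative test at each critical point:
  f''(-0.3699) = -18.4391 < 0 → local maximum
  f''(2.7033) = 18.4391 > 0 → local minimum

Critical points: x = 7/6 - sqrt(85)/6 ≈ -0.3699 (local maximum); x = 7/6 + sqrt(85)/6 ≈ 2.7033 (local minimum)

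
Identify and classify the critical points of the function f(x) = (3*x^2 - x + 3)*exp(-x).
f'(x) = (-3*x^2 + 7*x - 4)*exp(-x)

Solve f'(x) = 0:
  f'(x) = (-3*x^2 + 7*x - 4)·exp(-x) and exp(-x) > 0 for every x, so f'(x) = 0 ⇔ -3*x^2 + 7*x - 4 = 0.
  Factor: -3*x^2 + 7*x - 4 = -(x - 1)*(3*x - 4) = 0.
  ⇒ x = 1, 4/3

f''(x) = (3*x^2 - 13*x + 11)*exp(-x)
Second-derivative test at each critical point:
  f''(1) = 0.3679 > 0 → local minimum
  f''(4/3) = -0.2636 < 0 → local maximum

Critical points: x = 1 (local minimum); x = 4/3 (local maximum)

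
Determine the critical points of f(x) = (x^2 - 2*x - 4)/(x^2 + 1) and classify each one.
f'(x) = 2*(x^2 + 5*x - 1)/(x^4 + 2*x^2 + 1)

Solve f'(x) = 0:
  f'(x) = 2*(x^2 + 5*x - 1)/(x^2 + 1)^2; the denominator is positive wherever f is defined, so f'(x) = 0 ⇔ 2*x^2 + 10*x - 2 = 0.
  Factor: 2*x^2 + 10*x - 2 = 2*(x^2 + 5*x - 1); x^2 + 5*x - 1 = 0 has no rational roots; quadratic formula: x = (-5 ± √29)/2.
  ⇒ x = -sqrt(29)/2 - 5/2 ≈ -5.1926, -5/2 + sqrt(29)/2 ≈ 0.1926

f''(x) = 2*(-2*x^3 - 15*x^2 + 6*x + 5)/(x^6 + 3*x^4 + 3*x^2 + 1)
Second-derivative test at each critical point:
  f''(-5.1926) = -0.0138 < 0 → local maximum
  f''(0.1926) = 10.0138 > 0 → local minimum

Critical points: x = -sqrt(29)/2 - 5/2 ≈ -5.1926 (local maximum); x = -5/2 + sqrt(29)/2 ≈ 0.1926 (local minimum)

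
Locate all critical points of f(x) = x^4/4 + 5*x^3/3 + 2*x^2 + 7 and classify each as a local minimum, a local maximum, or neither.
f'(x) = x*(x^2 + 5*x + 4)

Solve f'(x) = 0:
  Factor: x^3 + 5*x^2 + 4*x = x*(x + 1)*(x + 4) = 0.
  ⇒ x = -4, -1, 0

f''(x) = 3*x^2 + 10*x + 4
Second-derivative test at each critical point:
  f''(-4) = 12 > 0 → local minimum
  f''(-1) = -3 < 0 → local maximum
  f''(0) = 4 > 0 → local minimum

Critical points: x = -4 (local minimum); x = -1 (local maximum); x = 0 (local minimum)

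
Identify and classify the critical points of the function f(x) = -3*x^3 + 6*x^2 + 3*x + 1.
f'(x) = -9*x^2 + 12*x + 3

Solve f'(x) = 0:
  Factor: -9*x^2 + 12*x + 3 = -3*(3*x^2 - 4*x - 1); 3*x^2 - 4*x - 1 = 0 has no rational roots; quadratic formula: x = (4 ± √28)/6.
  ⇒ x = 2/3 - sqrt(7)/3 ≈ -0.2153, 2/3 + sqrt(7)/3 ≈ 1.5486

f''(x) = 12 - 18*x
Second-derivative test at each critical point:
  f''(-0.2153) = 15.8745 > 0 → local minimum
  f''(1.5486) = -15.8745 < 0 → local maximum

Critical points: x = 2/3 - sqrt(7)/3 ≈ -0.2153 (local minimum); x = 2/3 + sqrt(7)/3 ≈ 1.5486 (local maximum)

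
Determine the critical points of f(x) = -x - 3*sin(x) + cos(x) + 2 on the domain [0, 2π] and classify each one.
f'(x) = -sin(x) - 3*cos(x) - 1

Solve f'(x) = 0 on [0, 2π]:
  f'(x) = 0 ⇔ -sin(x) - 3*cos(x) = 1. Write the left side as R·cos(x + φ) with R = √((-3)² + 1²) = sqrt(10), cos φ = -3*sqrt(10)/10, sin φ = sqrt(10)/10; then cos(x + φ) = sqrt(10)/10. Solve for x and keep the solutions lying in [0, 2π].
  ⇒ x = pi - atan(4/3) ≈ 2.2143, 3*pi/2 ≈ 4.7124

f''(x) = 3*sin(x) - cos(x)
Second-derivative test at each critical point:
  f''(2.2143) = 3 > 0 → local minimum
  f''(4.7124) = -3 < 0 → local maximum

Critical points: x = pi - atan(4/3) ≈ 2.2143 (local minimum); x = 3*pi/2 ≈ 4.7124 (local maximum)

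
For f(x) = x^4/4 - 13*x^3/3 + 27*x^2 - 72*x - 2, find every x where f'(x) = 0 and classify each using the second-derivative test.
f'(x) = x^3 - 13*x^2 + 54*x - 72

Solve f'(x) = 0:
  Factor: x^3 - 13*x^2 + 54*x - 72 = (x - 6)*(x - 4)*(x - 3) = 0.
  ⇒ x = 3, 4, 6

f''(x) = 3*x^2 - 26*x + 54
Second-derivative test at each critical point:
  f''(3) = 3 > 0 → local minimum
  f''(4) = -2 < 0 → local maximum
  f''(6) = 6 > 0 → local minimum

Critical points: x = 3 (local minimum); x = 4 (local maximum); x = 6 (local minimum)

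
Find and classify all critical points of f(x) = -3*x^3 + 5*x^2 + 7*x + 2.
f'(x) = -9*x^2 + 10*x + 7

Solve f'(x) = 0:
  9*x^2 - 10*x - 7 = 0 has no rational roots; quadratic formula: x = (10 ± √352)/18.
  ⇒ x = 5/9 - 2*sqrt(22)/9 ≈ -0.4868, 5/9 + 2*sqrt(22)/9 ≈ 1.5979

f''(x) = 10 - 18*x
Second-derivative test at each critical point:
  f''(-0.4868) = 18.7617 > 0 → local minimum
  f''(1.5979) = -18.7617 < 0 → local maximum

Critical points: x = 5/9 - 2*sqrt(22)/9 ≈ -0.4868 (local minimum); x = 5/9 + 2*sqrt(22)/9 ≈ 1.5979 (local maximum)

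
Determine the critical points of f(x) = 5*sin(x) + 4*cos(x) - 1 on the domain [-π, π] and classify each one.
f'(x) = -4*sin(x) + 5*cos(x)

Solve f'(x) = 0 on [-π, π]:
  f'(x) = 0 ⇔ 5*cos(x) = 4*sin(x) ⇔ tan(x) = 5/4, i.e. x = arctan(5/4) + nπ; keep the solutions lying in [-π, π].
  ⇒ x = -pi + atan(5/4) ≈ -2.2455, atan(5/4) ≈ 0.8961

f''(x) = -5*sin(x) - 4*cos(x)
Second-derivative test at each critical point:
  f''(-2.2455) = 6.4031 > 0 → local minimum
  f''(0.8961) = -6.4031 < 0 → local maximum

Critical points: x = -pi + atan(5/4) ≈ -2.2455 (local minimum); x = atan(5/4) ≈ 0.8961 (local maximum)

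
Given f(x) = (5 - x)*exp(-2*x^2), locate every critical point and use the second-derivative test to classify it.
f'(x) = (4*x*(x - 5) - 1)*exp(-2*x^2)

Solve f'(x) = 0:
  f'(x) = (4*x^2 - 20*x - 1)·exp(-2*x^2) and exp(-2*x^2) > 0 for every x, so f'(x) = 0 ⇔ 4*x^2 - 20*x - 1 = 0.
  4*x^2 - 20*x - 1 = 0 has no rational roots; quadratic formula: x = (20 ± √416)/8.
  ⇒ x = 5/2 - sqrt(26)/2 ≈ -0.0495, 5/2 + sqrt(26)/2 ≈ 5.0495

f''(x) = 4*(4*x^2*(5 - x) + 3*x - 5)*exp(-2*x^2)
Second-derivative test at each critical point:
  f''(-0.0495) = -20.2963 < 0 → local maximum
  f''(5.0495) = 1.454e-21 > 0 → local minimum

Critical points: x = 5/2 - sqrt(26)/2 ≈ -0.0495 (local maximum); x = 5/2 + sqrt(26)/2 ≈ 5.0495 (local minimum)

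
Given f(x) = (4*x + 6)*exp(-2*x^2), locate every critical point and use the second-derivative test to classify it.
f'(x) = 4*(-2*x*(2*x + 3) + 1)*exp(-2*x^2)

Solve f'(x) = 0:
  f'(x) = (-16*x^2 - 24*x + 4)·exp(-2*x^2) and exp(-2*x^2) > 0 for every x, so f'(x) = 0 ⇔ -16*x^2 - 24*x + 4 = 0.
  Factor: -16*x^2 - 24*x + 4 = -4*(4*x^2 + 6*x - 1); 4*x^2 + 6*x - 1 = 0 has no rational roots; quadratic formula: x = (-6 ± √52)/8.
  ⇒ x = -sqrt(13)/4 - 3/4 ≈ -1.6514, -3/4 + sqrt(13)/4 ≈ 0.1514

f''(x) = 8*(4*x^2*(2*x + 3) - 6*x - 3)*exp(-2*x^2)
Second-derivative test at each critical point:
  f''(-1.6514) = 0.1234 > 0 → local minimum
  f''(0.1514) = -27.5521 < 0 → local maximum

Critical points: x = -sqrt(13)/4 - 3/4 ≈ -1.6514 (local minimum); x = -3/4 + sqrt(13)/4 ≈ 0.1514 (local maximum)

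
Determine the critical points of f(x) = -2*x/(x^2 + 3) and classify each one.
f'(x) = 2*(x^2 - 3)/(x^2 + 3)^2

Solve f'(x) = 0:
  f'(x) = 2*(x^2 - 3)/(x^2 + 3)^2; the denominator is positive wherever f is defined, so f'(x) = 0 ⇔ 2*x^2 - 6 = 0.
  Factor: 2*x^2 - 6 = 2*(x^2 - 3); x^2 - 3 = 0 has no rational roots; quadratic formula: x = (0 ± √12)/2.
  ⇒ x = -sqrt(3) ≈ -1.7321, sqrt(3) ≈ 1.7321

f''(x) = 4*x*(9 - x^2)/(x^2 + 3)^3
Second-derivative test at each critical point:
  f''(-1.7321) = -0.1925 < 0 → local maximum
  f''(1.7321) = 0.1925 > 0 → local minimum

Critical points: x = -sqrt(3) ≈ -1.7321 (local maximum); x = sqrt(3) ≈ 1.7321 (local minimum)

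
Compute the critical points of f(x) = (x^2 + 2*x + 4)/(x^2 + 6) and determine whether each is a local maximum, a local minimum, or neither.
f'(x) = 2*(-x^2 + 2*x + 6)/(x^4 + 12*x^2 + 36)

Solve f'(x) = 0:
  f'(x) = -2*(x^2 - 2*x - 6)/(x^2 + 6)^2; the denominator is positive wherever f is defined, so f'(x) = 0 ⇔ -2*x^2 + 4*x + 12 = 0.
  Factor: -2*x^2 + 4*x + 12 = -2*(x^2 - 2*x - 6); x^2 - 2*x - 6 = 0 has no rational roots; quadratic formula: x = (2 ± √28)/2.
  ⇒ x = 1 - sqrt(7) ≈ -1.6458, 1 + sqrt(7) ≈ 3.6458

f''(x) = 4*(x^3 - 3*x^2 - 18*x + 6)/(x^6 + 18*x^4 + 108*x^2 + 216)
Second-derivative test at each critical point:
  f''(-1.6458) = 0.1395 > 0 → local minimum
  f''(3.6458) = -0.0284 < 0 → local maximum

Critical points: x = 1 - sqrt(7) ≈ -1.6458 (local minimum); x = 1 + sqrt(7) ≈ 3.6458 (local maximum)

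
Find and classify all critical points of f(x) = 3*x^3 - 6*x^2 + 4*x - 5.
f'(x) = 9*x^2 - 12*x + 4

Solve f'(x) = 0:
  Factor: 9*x^2 - 12*x + 4 = (3*x - 2)^2 = 0.
  ⇒ x = 2/3

f''(x) = 18*x - 12
Second-derivative test at each critical point:
  f''(2/3) = 0, so the second-derivative test is inconclusive; use the first-derivative test: f'(5/12) = 0.5625, f'(11/12) = 0.5625 — f' is positive on both sides (no sign change) → neither a local maximum nor a local minimum

Critical points: x = 2/3 (neither)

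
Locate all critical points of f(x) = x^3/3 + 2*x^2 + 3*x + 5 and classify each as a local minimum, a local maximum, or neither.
f'(x) = x^2 + 4*x + 3

Solve f'(x) = 0:
  Factor: x^2 + 4*x + 3 = (x + 1)*(x + 3) = 0.
  ⇒ x = -3, -1

f''(x) = 2*x + 4
Second-derivative test at each critical point:
  f''(-3) = -2 < 0 → local maximum
  f''(-1) = 2 > 0 → local minimum

Critical points: x = -3 (local maximum); x = -1 (local minimum)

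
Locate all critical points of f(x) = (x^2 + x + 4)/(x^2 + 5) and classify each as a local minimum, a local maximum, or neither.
f'(x) = (-x^2 + 2*x + 5)/(x^4 + 10*x^2 + 25)

Solve f'(x) = 0:
  f'(x) = -(x^2 - 2*x - 5)/(x^2 + 5)^2; the denominator is positive wherever f is defined, so f'(x) = 0 ⇔ -x^2 + 2*x + 5 = 0.
  x^2 - 2*x - 5 = 0 has no rational roots; quadratic formula: x = (2 ± √24)/2.
  ⇒ x = 1 - sqrt(6) ≈ -1.4495, 1 + sqrt(6) ≈ 3.4495

f''(x) = 2*(x^3 - 3*x^2 - 15*x + 5)/(x^6 + 15*x^4 + 75*x^2 + 125)
Second-derivative test at each critical point:
  f''(-1.4495) = 0.0972 > 0 → local minimum
  f''(3.4495) = -0.0172 < 0 → local maximum

Critical points: x = 1 - sqrt(6) ≈ -1.4495 (local minimum); x = 1 + sqrt(6) ≈ 3.4495 (local maximum)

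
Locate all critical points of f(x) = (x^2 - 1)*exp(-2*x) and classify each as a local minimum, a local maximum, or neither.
f'(x) = 2*(-x^2 + x + 1)*exp(-2*x)

Solve f'(x) = 0:
  f'(x) = (-2*x^2 + 2*x + 2)·exp(-2*x) and exp(-2*x) > 0 for every x, so f'(x) = 0 ⇔ -2*x^2 + 2*x + 2 = 0.
  Factor: -2*x^2 + 2*x + 2 = -2*(x^2 - x - 1); x^2 - x - 1 = 0 has no rational roots; quadratic formula: x = (1 ± √5)/2.
  ⇒ x = 1/2 - sqrt(5)/2 ≈ -0.6180, 1/2 + sqrt(5)/2 ≈ 1.6180

f''(x) = 2*(2*x^2 - 4*x - 1)*exp(-2*x)
Second-derivative test at each critical point:
  f''(-0.6180) = 15.3933 > 0 → local minimum
  f''(1.6180) = -0.1758 < 0 → local maximum

Critical points: x = 1/2 - sqrt(5)/2 ≈ -0.6180 (local minimum); x = 1/2 + sqrt(5)/2 ≈ 1.6180 (local maximum)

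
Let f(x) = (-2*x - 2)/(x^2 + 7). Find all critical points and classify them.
f'(x) = 2*(-x^2 + 2*x*(x + 1) - 7)/(x^2 + 7)^2

Solve f'(x) = 0:
  f'(x) = 2*(x^2 + 2*x - 7)/(x^2 + 7)^2; the denominator is positive wherever f is defined, so f'(x) = 0 ⇔ 2*x^2 + 4*x - 14 = 0.
  Factor: 2*x^2 + 4*x - 14 = 2*(x^2 + 2*x - 7); x^2 + 2*x - 7 = 0 has no rational roots; quadratic formula: x = (-2 ± √32)/2.
  ⇒ x = -2*sqrt(2) - 1 ≈ -3.8284, -1 + 2*sqrt(2) ≈ 1.8284

f''(x) = 4*(-4*x^2*(x + 1) + (3*x + 1)*(x^2 + 7))/(x^2 + 7)^3
Second-derivative test at each critical point:
  f''(-3.8284) = -0.0241 < 0 → local maximum
  f''(1.8284) = 0.1058 > 0 → local minimum

Critical points: x = -2*sqrt(2) - 1 ≈ -3.8284 (local maximum); x = -1 + 2*sqrt(2) ≈ 1.8284 (local minimum)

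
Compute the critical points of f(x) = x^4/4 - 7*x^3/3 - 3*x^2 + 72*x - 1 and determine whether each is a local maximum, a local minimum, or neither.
f'(x) = x^3 - 7*x^2 - 6*x + 72

Solve f'(x) = 0:
  Factor: x^3 - 7*x^2 - 6*x + 72 = (x - 6)*(x - 4)*(x + 3) = 0.
  ⇒ x = -3, 4, 6

f''(x) = 3*x^2 - 14*x - 6
Second-derivative test at each critical point:
  f''(-3) = 63 > 0 → local minimum
  f''(4) = -14 < 0 → local maximum
  f''(6) = 18 > 0 → local minimum

Critical points: x = -3 (local minimum); x = 4 (local maximum); x = 6 (local minimum)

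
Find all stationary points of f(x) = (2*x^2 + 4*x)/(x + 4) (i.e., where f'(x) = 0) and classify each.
f'(x) = 2*(x^2 + 8*x + 8)/(x^2 + 8*x + 16)

Solve f'(x) = 0:
  f'(x) = 2*(x^2 + 8*x + 8)/(x + 4)^2; the denominator is positive wherever f is defined, so f'(x) = 0 ⇔ 2*x^2 + 16*x + 16 = 0.
  Factor: 2*x^2 + 16*x + 16 = 2*(x^2 + 8*x + 8); x^2 + 8*x + 8 = 0 has no rational roots; quadratic formula: x = (-8 ± √32)/2.
  ⇒ x = -4 - 2*sqrt(2) ≈ -6.8284, -4 + 2*sqrt(2) ≈ -1.1716

f''(x) = 32/(x^3 + 12*x^2 + 48*x + 64)
Second-derivative test at each critical point:
  f''(-6.8284) = -1.4142 < 0 → local maximum
  f''(-1.1716) = 1.4142 > 0 → local minimum

Critical points: x = -4 - 2*sqrt(2) ≈ -6.8284 (local maximum); x = -4 + 2*sqrt(2) ≈ -1.1716 (local minimum)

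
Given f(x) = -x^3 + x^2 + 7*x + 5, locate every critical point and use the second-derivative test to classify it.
f'(x) = -3*x^2 + 2*x + 7

Solve f'(x) = 0:
  3*x^2 - 2*x - 7 = 0 has no rational roots; quadratic formula: x = (2 ± √88)/6.
  ⇒ x = 1/3 - sqrt(22)/3 ≈ -1.2301, 1/3 + sqrt(22)/3 ≈ 1.8968

f''(x) = 2 - 6*x
Second-derivative test at each critical point:
  f''(-1.2301) = 9.3808 > 0 → local minimum
  f''(1.8968) = -9.3808 < 0 → local maximum

Critical points: x = 1/3 - sqrt(22)/3 ≈ -1.2301 (local minimum); x = 1/3 + sqrt(22)/3 ≈ 1.8968 (local maximum)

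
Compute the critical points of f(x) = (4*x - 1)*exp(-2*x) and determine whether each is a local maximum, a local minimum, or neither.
f'(x) = 2*(3 - 4*x)*exp(-2*x)

Solve f'(x) = 0:
  f'(x) = (6 - 8*x)·exp(-2*x) and exp(-2*x) > 0 for every x, so f'(x) = 0 ⇔ 6 - 8*x = 0.
  Factor: 6 - 8*x = -2*(4*x - 3) = 0.
  ⇒ x = 3/4

f''(x) = 4*(4*x - 5)*exp(-2*x)
Second-derivative test at each critical point:
  f''(3/4) = -1.7850 < 0 → local maximum

Critical points: x = 3/4 (local maximum)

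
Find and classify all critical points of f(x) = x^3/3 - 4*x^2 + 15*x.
f'(x) = x^2 - 8*x + 15

Solve f'(x) = 0:
  Factor: x^2 - 8*x + 15 = (x - 5)*(x - 3) = 0.
  ⇒ x = 3, 5

f''(x) = 2*x - 8
Second-derivative test at each critical point:
  f''(3) = -2 < 0 → local maximum
  f''(5) = 2 > 0 → local minimum

Critical points: x = 3 (local maximum); x = 5 (local minimum)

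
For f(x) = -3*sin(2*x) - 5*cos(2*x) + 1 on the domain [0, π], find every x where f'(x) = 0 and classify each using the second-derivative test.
f'(x) = 10*sin(2*x) - 6*cos(2*x)

Solve f'(x) = 0 on [0, π]:
  f'(x) = 0 ⇔ -3*cos(2*x) = -5*sin(2*x) ⇔ tan(2*x) = 3/5, i.e. 2*x = arctan(3/5) + nπ; keep the solutions lying in [0, π].
  ⇒ x = atan(3/5)/2 ≈ 0.2702, atan(3/5)/2 + pi/2 ≈ 1.8410

f''(x) = 12*sin(2*x) + 20*cos(2*x)
Second-derivative test at each critical point:
  f''(0.2702) = 23.3238 > 0 → local minimum
  f''(1.8410) = -23.3238 < 0 → local maximum

Critical points: x = atan(3/5)/2 ≈ 0.2702 (local minimum); x = atan(3/5)/2 + pi/2 ≈ 1.8410 (local maximum)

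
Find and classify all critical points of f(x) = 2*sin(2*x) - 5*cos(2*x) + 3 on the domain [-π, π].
f'(x) = 10*sin(2*x) + 4*cos(2*x)

Solve f'(x) = 0 on [-π, π]:
  f'(x) = 0 ⇔ 2*cos(2*x) = -5*sin(2*x) ⇔ tan(2*x) = -2/5, i.e. 2*x = arctan(-2/5) + nπ; keep the solutions lying in [-π, π].
  ⇒ x = -pi/2 - atan(2/5)/2 ≈ -1.7610, -atan(2/5)/2 ≈ -0.1903, -atan(2/5)/2 + pi/2 ≈ 1.3805, pi - atan(2/5)/2 ≈ 2.9513

f''(x) = -8*sin(2*x) + 20*cos(2*x)
Second-derivative test at each critical point:
  f''(-1.7610) = -21.5407 < 0 → local maximum
  f''(-0.1903) = 21.5407 > 0 → local minimum
  f''(1.3805) = -21.5407 < 0 → local maximum
  f''(2.9513) = 21.5407 > 0 → local minimum

Critical points: x = -pi/2 - atan(2/5)/2 ≈ -1.7610 (local maximum); x = -atan(2/5)/2 ≈ -0.1903 (local minimum); x = -atan(2/5)/2 + pi/2 ≈ 1.3805 (local maximum); x = pi - atan(2/5)/2 ≈ 2.9513 (local minimum)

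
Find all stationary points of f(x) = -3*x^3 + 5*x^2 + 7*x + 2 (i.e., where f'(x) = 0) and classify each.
f'(x) = -9*x^2 + 10*x + 7

Solve f'(x) = 0:
  9*x^2 - 10*x - 7 = 0 has no rational roots; quadratic formula: x = (10 ± √352)/18.
  ⇒ x = 5/9 - 2*sqrt(22)/9 ≈ -0.4868, 5/9 + 2*sqrt(22)/9 ≈ 1.5979

f''(x) = 10 - 18*x
Second-derivative test at each critical point:
  f''(-0.4868) = 18.7617 > 0 → local minimum
  f''(1.5979) = -18.7617 < 0 → local maximum

Critical points: x = 5/9 - 2*sqrt(22)/9 ≈ -0.4868 (local minimum); x = 5/9 + 2*sqrt(22)/9 ≈ 1.5979 (local maximum)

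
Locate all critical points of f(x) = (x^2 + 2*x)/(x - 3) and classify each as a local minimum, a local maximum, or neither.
f'(x) = (x^2 - 6*x - 6)/(x^2 - 6*x + 9)

Solve f'(x) = 0:
  f'(x) = (x^2 - 6*x - 6)/(x - 3)^2; the denominator is positive wherever f is defined, so f'(x) = 0 ⇔ x^2 - 6*x - 6 = 0.
  x^2 - 6*x - 6 = 0 has no rational roots; quadratic formula: x = (6 ± √60)/2.
  ⇒ x = 3 - sqrt(15) ≈ -0.8730, 3 + sqrt(15) ≈ 6.8730

f''(x) = 30/(x^3 - 9*x^2 + 27*x - 27)
Second-derivative test at each critical point:
  f''(-0.8730) = -0.5164 < 0 → local maximum
  f''(6.8730) = 0.5164 > 0 → local minimum

Critical points: x = 3 - sqrt(15) ≈ -0.8730 (local maximum); x = 3 + sqrt(15) ≈ 6.8730 (local minimum)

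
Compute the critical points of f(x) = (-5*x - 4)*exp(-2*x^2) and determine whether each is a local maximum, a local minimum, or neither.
f'(x) = (4*x*(5*x + 4) - 5)*exp(-2*x^2)

Solve f'(x) = 0:
  f'(x) = (20*x^2 + 16*x - 5)·exp(-2*x^2) and exp(-2*x^2) > 0 for every x, so f'(x) = 0 ⇔ 20*x^2 + 16*x - 5 = 0.
  20*x^2 + 16*x - 5 = 0 has no rational roots; quadratic formula: x = (-16 ± √656)/40.
  ⇒ x = -sqrt(41)/10 - 2/5 ≈ -1.0403, -2/5 + sqrt(41)/10 ≈ 0.2403

f''(x) = 4*(-20*x^3 - 16*x^2 + 15*x + 4)*exp(-2*x^2)
Second-derivative test at each critical point:
  f''(-1.0403) = -2.9405 < 0 → local maximum
  f''(0.2403) = 22.8187 > 0 → local minimum

Critical points: x = -sqrt(41)/10 - 2/5 ≈ -1.0403 (local maximum); x = -2/5 + sqrt(41)/10 ≈ 0.2403 (local minimum)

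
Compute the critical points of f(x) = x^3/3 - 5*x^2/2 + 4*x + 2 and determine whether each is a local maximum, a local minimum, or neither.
f'(x) = x^2 - 5*x + 4

Solve f'(x) = 0:
  Factor: x^2 - 5*x + 4 = (x - 4)*(x - 1) = 0.
  ⇒ x = 1, 4

f''(x) = 2*x - 5
Second-derivative test at each critical point:
  f''(1) = -3 < 0 → local maximum
  f''(4) = 3 > 0 → local minimum

Critical points: x = 1 (local maximum); x = 4 (local minimum)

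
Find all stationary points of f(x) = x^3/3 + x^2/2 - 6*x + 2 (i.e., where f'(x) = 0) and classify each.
f'(x) = x^2 + x - 6

Solve f'(x) = 0:
  Factor: x^2 + x - 6 = (x - 2)*(x + 3) = 0.
  ⇒ x = -3, 2

f''(x) = 2*x + 1
Second-derivative test at each critical point:
  f''(-3) = -5 < 0 → local maximum
  f''(2) = 5 > 0 → local minimum

Critical points: x = -3 (local maximum); x = 2 (local minimum)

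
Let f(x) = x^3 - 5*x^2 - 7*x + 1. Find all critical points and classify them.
f'(x) = 3*x^2 - 10*x - 7

Solve f'(x) = 0:
  3*x^2 - 10*x - 7 = 0 has no rational roots; quadratic formula: x = (10 ± √184)/6.
  ⇒ x = 5/3 - sqrt(46)/3 ≈ -0.5941, 5/3 + sqrt(46)/3 ≈ 3.9274

f''(x) = 6*x - 10
Second-derivative test at each critical point:
  f''(-0.5941) = -13.5647 < 0 → local maximum
  f''(3.9274) = 13.5647 > 0 → local minimum

Critical points: x = 5/3 - sqrt(46)/3 ≈ -0.5941 (local maximum); x = 5/3 + sqrt(46)/3 ≈ 3.9274 (local minimum)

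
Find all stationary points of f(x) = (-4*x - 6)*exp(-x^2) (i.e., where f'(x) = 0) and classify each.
f'(x) = 4*(x*(2*x + 3) - 1)*exp(-x^2)

Solve f'(x) = 0:
  f'(x) = (8*x^2 + 12*x - 4)·exp(-x^2) and exp(-x^2) > 0 for every x, so f'(x) = 0 ⇔ 8*x^2 + 12*x - 4 = 0.
  Factor: 8*x^2 + 12*x - 4 = 4*(2*x^2 + 3*x - 1); 2*x^2 + 3*x - 1 = 0 has no rational roots; quadratic formula: x = (-3 ± √17)/4.
  ⇒ x = -sqrt(17)/4 - 3/4 ≈ -1.7808, -3/4 + sqrt(17)/4 ≈ 0.2808

f''(x) = 4*(-4*x^3 - 6*x^2 + 6*x + 3)*exp(-x^2)
Second-derivative test at each critical point:
  f''(-1.7808) = -0.6919 < 0 → local maximum
  f''(0.2808) = 15.2422 > 0 → local minimum

Critical points: x = -sqrt(17)/4 - 3/4 ≈ -1.7808 (local maximum); x = -3/4 + sqrt(17)/4 ≈ 0.2808 (local minimum)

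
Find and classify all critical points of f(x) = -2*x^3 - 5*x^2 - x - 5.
f'(x) = -6*x^2 - 10*x - 1

Solve f'(x) = 0:
  6*x^2 + 10*x + 1 = 0 has no rational roots; quadratic formula: x = (-10 ± √76)/12.
  ⇒ x = -5/6 - sqrt(19)/6 ≈ -1.5598, -5/6 + sqrt(19)/6 ≈ -0.1069

f''(x) = -12*x - 10
Second-derivative test at each critical point:
  f''(-1.5598) = 8.7178 > 0 → local minimum
  f''(-0.1069) = -8.7178 < 0 → local maximum

Critical points: x = -5/6 - sqrt(19)/6 ≈ -1.5598 (local minimum); x = -5/6 + sqrt(19)/6 ≈ -0.1069 (local maximum)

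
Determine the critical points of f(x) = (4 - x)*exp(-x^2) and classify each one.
f'(x) = (2*x*(x - 4) - 1)*exp(-x^2)

Solve f'(x) = 0:
  f'(x) = (2*x^2 - 8*x - 1)·exp(-x^2) and exp(-x^2) > 0 for every x, so f'(x) = 0 ⇔ 2*x^2 - 8*x - 1 = 0.
  2*x^2 - 8*x - 1 = 0 has no rational roots; quadratic formula: x = (8 ± √72)/4.
  ⇒ x = 2 - 3*sqrt(2)/2 ≈ -0.1213, 2 + 3*sqrt(2)/2 ≈ 4.1213

f''(x) = 2*(2*x^2*(4 - x) + 3*x - 4)*exp(-x^2)
Second-derivative test at each critical point:
  f''(-0.1213) = -8.3613 < 0 → local maximum
  f''(4.1213) = 3.565e-07 > 0 → local minimum

Critical points: x = 2 - 3*sqrt(2)/2 ≈ -0.1213 (local maximum); x = 2 + 3*sqrt(2)/2 ≈ 4.1213 (local minimum)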